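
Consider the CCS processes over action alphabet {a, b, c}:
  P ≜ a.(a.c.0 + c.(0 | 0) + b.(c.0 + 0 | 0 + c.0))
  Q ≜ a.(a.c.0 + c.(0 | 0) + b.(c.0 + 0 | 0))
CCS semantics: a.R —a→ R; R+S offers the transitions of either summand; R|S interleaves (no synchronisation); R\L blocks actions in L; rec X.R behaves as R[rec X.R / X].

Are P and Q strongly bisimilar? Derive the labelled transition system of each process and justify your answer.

bisimilar

LTS(P): 6 reachable states
  u0 = a.(a.c.0 + c.(0 | 0) + b.(c.0 + 0 | 0 + c.0)) :: —a→ u1
  u1 = a.c.0 + c.(0 | 0) + b.(c.0 + 0 | 0 + c.0) :: —a→ u2, —b→ u3, —c→ u4
  u2 = c.0 :: —c→ u5
  u3 = c.0 + 0 | 0 + c.0 :: —c→ u5
  u4 = 0 | 0 :: stopped
  u5 = 0 :: stopped
LTS(Q): 6 reachable states
  v0 = a.(a.c.0 + c.(0 | 0) + b.(c.0 + 0 | 0)) :: —a→ v1
  v1 = a.c.0 + c.(0 | 0) + b.(c.0 + 0 | 0) :: —a→ v2, —b→ v3, —c→ v4
  v2 = c.0 :: —c→ v5
  v3 = c.0 + 0 | 0 :: —c→ v5
  v4 = 0 | 0 :: stopped
  v5 = 0 :: stopped
Coarsest stable partition (strong bisimilarity classes):
  B0 = {u0, v0}
  B1 = {u1, v1}
  B2 = {u4, u5, v4, v5}
  B3 = {u2, u3, v2, v3}
u0 ∈ B0, v0 ∈ B0 → same block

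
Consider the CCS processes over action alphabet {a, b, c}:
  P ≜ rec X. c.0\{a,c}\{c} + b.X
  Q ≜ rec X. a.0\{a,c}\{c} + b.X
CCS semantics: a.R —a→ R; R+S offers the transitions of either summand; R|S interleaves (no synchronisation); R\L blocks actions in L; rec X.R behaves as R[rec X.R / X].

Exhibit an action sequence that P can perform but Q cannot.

Reachable graph of P (2 states):
  u0 = rec X. c.0\{a,c}\{c} + b.X ⊢ ··b··> u0, ··c··> u1
  u1 = 0\{a,c}\{c} ⊢ deadlocked
Reachable graph of Q (2 states):
  v0 = rec X. a.0\{a,c}\{c} + b.X ⊢ ··a··> v1, ··b··> v0
  v1 = 0\{a,c}\{c} ⊢ deadlocked
Trace ⟨c⟩ through P, begin at {u0}:
  [1] c ⇒ {u1}
  P completes σ.
Trace ⟨c⟩ through Q, begin at {v0}:
  [1] c ⇒ ∅ (Q stuck)

c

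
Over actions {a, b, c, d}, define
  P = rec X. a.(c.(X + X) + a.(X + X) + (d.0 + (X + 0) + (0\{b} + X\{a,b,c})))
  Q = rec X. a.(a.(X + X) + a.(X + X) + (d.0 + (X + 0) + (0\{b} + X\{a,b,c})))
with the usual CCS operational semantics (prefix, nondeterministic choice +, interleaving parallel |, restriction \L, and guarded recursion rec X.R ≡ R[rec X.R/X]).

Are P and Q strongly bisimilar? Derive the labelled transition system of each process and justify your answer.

P ≁ Q

LTS(P): 4 reachable states
  p0 = rec X. a.(c.(X + X) + a.(X + X) + (d.0 + (X + 0) + (0\{b} + X\{a,b,c}))) → -a-> p1
  p1 = c.((rec X. a.(c.(X + X) + a.(X + X) + (d.0 + (X + 0) + (0\{b} + X\{a,b,c})))) + (rec X. a.(c.(X + X) + a.(X + X) + (d.0 + (X + 0) + (0\{b} + X\{a,b,c}))))) + a.((rec X. a.(c.(X + X) + a.(X + X) + (d.0 + (X + 0) + (0\{b} + X\{a,b,c})))) + (rec X. a.(c.(X + X) + a.(X + X) + (d.0 + (X + 0) + (0\{b} + X\{a,b,c}))))) + (d.0 + ((rec X. a.(c.(X + X) + a.(X + X) + (d.0 + (X + 0) + (0\{b} + X\{a,b,c})))) + 0) + (0\{b} + (rec X. a.(c.(X + X) + a.(X + X) + (d.0 + (X + 0) + (0\{b} + X\{a,b,c}))))\{a,b,c})) → -a-> p1, -a-> p2, -c-> p2, -d-> p3
  p2 = (rec X. a.(c.(X + X) + a.(X + X) + (d.0 + (X + 0) + (0\{b} + X\{a,b,c})))) + (rec X. a.(c.(X + X) + a.(X + X) + (d.0 + (X + 0) + (0\{b} + X\{a,b,c})))) → -a-> p1
  p3 = 0 → deadlocked
LTS(Q): 4 reachable states
  q0 = rec X. a.(a.(X + X) + a.(X + X) + (d.0 + (X + 0) + (0\{b} + X\{a,b,c}))) → -a-> q1
  q1 = a.((rec X. a.(a.(X + X) + a.(X + X) + (d.0 + (X + 0) + (0\{b} + X\{a,b,c})))) + (rec X. a.(a.(X + X) + a.(X + X) + (d.0 + (X + 0) + (0\{b} + X\{a,b,c}))))) + a.((rec X. a.(a.(X + X) + a.(X + X) + (d.0 + (X + 0) + (0\{b} + X\{a,b,c})))) + (rec X. a.(a.(X + X) + a.(X + X) + (d.0 + (X + 0) + (0\{b} + X\{a,b,c}))))) + (d.0 + ((rec X. a.(a.(X + X) + a.(X + X) + (d.0 + (X + 0) + (0\{b} + X\{a,b,c})))) + 0) + (0\{b} + (rec X. a.(a.(X + X) + a.(X + X) + (d.0 + (X + 0) + (0\{b} + X\{a,b,c}))))\{a,b,c})) → -a-> q1, -a-> q2, -d-> q3
  q2 = (rec X. a.(a.(X + X) + a.(X + X) + (d.0 + (X + 0) + (0\{b} + X\{a,b,c})))) + (rec X. a.(a.(X + X) + a.(X + X) + (d.0 + (X + 0) + (0\{b} + X\{a,b,c})))) → -a-> q1
  q3 = 0 → deadlocked
Partition-refinement fixed point:
  B0 = {p0, p2}
  B1 = {p1}
  B2 = {p3, q3}
  B3 = {q0, q2}
  B4 = {q1}
p0 ∈ B0, q0 ∈ B3 → different blocks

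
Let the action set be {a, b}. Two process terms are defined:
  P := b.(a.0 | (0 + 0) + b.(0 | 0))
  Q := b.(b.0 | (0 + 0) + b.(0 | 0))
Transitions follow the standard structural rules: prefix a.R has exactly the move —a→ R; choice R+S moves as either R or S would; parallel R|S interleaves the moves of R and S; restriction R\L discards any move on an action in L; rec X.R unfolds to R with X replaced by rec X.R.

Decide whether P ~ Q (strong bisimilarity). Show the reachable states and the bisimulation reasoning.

Reachable graph of P (4 states):
  u0 = b.(a.0 | (0 + 0) + b.(0 | 0)) ⊢ ··b··> u1
  u1 = a.0 | (0 + 0) + b.(0 | 0) ⊢ ··a··> u2, ··b··> u3
  u2 = 0 | (0 + 0) ⊢ (no moves)
  u3 = 0 | 0 ⊢ (no moves)
Reachable graph of Q (4 states):
  v0 = b.(b.0 | (0 + 0) + b.(0 | 0)) ⊢ ··b··> v1
  v1 = b.0 | (0 + 0) + b.(0 | 0) ⊢ ··b··> v2, ··b··> v3
  v2 = 0 | (0 + 0) ⊢ (no moves)
  v3 = 0 | 0 ⊢ (no moves)
Bisimilarity quotient blocks:
  B0 = {u0}
  B1 = {u1}
  B2 = {u2, u3, v2, v3}
  B3 = {v0}
  B4 = {v1}
u0 ∈ B0, v0 ∈ B3 → different blocks

P ≁ Q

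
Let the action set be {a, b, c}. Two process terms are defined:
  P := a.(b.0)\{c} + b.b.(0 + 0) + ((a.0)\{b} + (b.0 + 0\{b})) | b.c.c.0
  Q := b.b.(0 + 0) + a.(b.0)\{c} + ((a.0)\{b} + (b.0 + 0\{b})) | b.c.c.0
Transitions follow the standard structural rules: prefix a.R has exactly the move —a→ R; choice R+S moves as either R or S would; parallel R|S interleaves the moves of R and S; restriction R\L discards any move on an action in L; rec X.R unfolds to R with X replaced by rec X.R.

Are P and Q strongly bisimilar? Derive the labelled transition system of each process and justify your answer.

P ~ Q

LTS(P): 16 reachable states
  s0 = a.(b.0)\{c} + b.b.(0 + 0) + ((a.0)\{b} + (b.0 + 0\{b})) | b.c.c.0 :: --a--▸ s1, --a--▸ s2, --b--▸ s3, --b--▸ s4, --b--▸ s5
  s1 = (b.0)\{c} :: --b--▸ s6
  s2 = 0\{b} | b.c.c.0 :: --b--▸ s7
  s3 = ((a.0)\{b} + (b.0 + 0\{b})) | c.c.0 :: --a--▸ s7, --b--▸ s8, --c--▸ s9
  s4 = 0 | b.c.c.0 :: --b--▸ s8
  s5 = b.(0 + 0) :: --b--▸ s10
  s6 = 0\{c} :: deadlocked
  s7 = 0\{b} | c.c.0 :: --c--▸ s11
  s8 = 0 | c.c.0 :: --c--▸ s12
  s9 = ((a.0)\{b} + (b.0 + 0\{b})) | c.0 :: --a--▸ s11, --b--▸ s12, --c--▸ s13
  s10 = 0 + 0 :: deadlocked
  s11 = 0\{b} | c.0 :: --c--▸ s14
  s12 = 0 | c.0 :: --c--▸ s15
  s13 = ((a.0)\{b} + (b.0 + 0\{b})) | 0 :: --a--▸ s14, --b--▸ s15
  s14 = 0\{b} | 0 :: deadlocked
  s15 = 0 | 0 :: deadlocked
LTS(Q): 16 reachable states
  t0 = b.b.(0 + 0) + a.(b.0)\{c} + ((a.0)\{b} + (b.0 + 0\{b})) | b.c.c.0 :: --a--▸ t1, --a--▸ t2, --b--▸ t3, --b--▸ t4, --b--▸ t5
  t1 = (b.0)\{c} :: --b--▸ t6
  t2 = 0\{b} | b.c.c.0 :: --b--▸ t7
  t3 = ((a.0)\{b} + (b.0 + 0\{b})) | c.c.0 :: --a--▸ t7, --b--▸ t8, --c--▸ t9
  t4 = 0 | b.c.c.0 :: --b--▸ t8
  t5 = b.(0 + 0) :: --b--▸ t10
  t6 = 0\{c} :: deadlocked
  t7 = 0\{b} | c.c.0 :: --c--▸ t11
  t8 = 0 | c.c.0 :: --c--▸ t12
  t9 = ((a.0)\{b} + (b.0 + 0\{b})) | c.0 :: --a--▸ t11, --b--▸ t12, --c--▸ t13
  t10 = 0 + 0 :: deadlocked
  t11 = 0\{b} | c.0 :: --c--▸ t14
  t12 = 0 | c.0 :: --c--▸ t15
  t13 = ((a.0)\{b} + (b.0 + 0\{b})) | 0 :: --a--▸ t14, --b--▸ t15
  t14 = 0\{b} | 0 :: deadlocked
  t15 = 0 | 0 :: deadlocked
Bisimilarity quotient blocks:
  B0 = {s0, t0}
  B1 = {s2, s4, t2, t4}
  B2 = {s7, s8, t7, t8}
  B3 = {s11, s12, t11, t12}
  B4 = {s10, s14, s15, s6, t10, t14, t15, t6}
  B5 = {s1, s5, t1, t5}
  B6 = {s3, t3}
  B7 = {s9, t9}
  B8 = {s13, t13}
s0 ∈ B0, t0 ∈ B0 → same block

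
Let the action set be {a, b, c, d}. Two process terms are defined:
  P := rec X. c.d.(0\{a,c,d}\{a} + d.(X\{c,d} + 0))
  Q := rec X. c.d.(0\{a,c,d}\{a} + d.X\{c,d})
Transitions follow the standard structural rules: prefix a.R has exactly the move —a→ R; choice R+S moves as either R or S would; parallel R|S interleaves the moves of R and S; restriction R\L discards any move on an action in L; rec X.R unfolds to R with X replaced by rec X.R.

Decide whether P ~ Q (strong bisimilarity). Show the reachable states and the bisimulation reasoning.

P's transition system — 4 states:
  m0 = rec X. c.d.(0\{a,c,d}\{a} + d.(X\{c,d} + 0)) :: —c→ m1
  m1 = d.(0\{a,c,d}\{a} + d.((rec X. c.d.(0\{a,c,d}\{a} + d.(X\{c,d} + 0)))\{c,d} + 0)) :: —d→ m2
  m2 = 0\{a,c,d}\{a} + d.((rec X. c.d.(0\{a,c,d}\{a} + d.(X\{c,d} + 0)))\{c,d} + 0) :: —d→ m3
  m3 = (rec X. c.d.(0\{a,c,d}\{a} + d.(X\{c,d} + 0)))\{c,d} + 0 :: ∅
Q's transition system — 4 states:
  n0 = rec X. c.d.(0\{a,c,d}\{a} + d.X\{c,d}) :: —c→ n1
  n1 = d.(0\{a,c,d}\{a} + d.(rec X. c.d.(0\{a,c,d}\{a} + d.X\{c,d}))\{c,d}) :: —d→ n2
  n2 = 0\{a,c,d}\{a} + d.(rec X. c.d.(0\{a,c,d}\{a} + d.X\{c,d}))\{c,d} :: —d→ n3
  n3 = (rec X. c.d.(0\{a,c,d}\{a} + d.X\{c,d}))\{c,d} :: ∅
Partition-refinement fixed point:
  B0 = {m0, n0}
  B1 = {m1, n1}
  B2 = {m2, n2}
  B3 = {m3, n3}
m0 ∈ B0, n0 ∈ B0 → same block

YES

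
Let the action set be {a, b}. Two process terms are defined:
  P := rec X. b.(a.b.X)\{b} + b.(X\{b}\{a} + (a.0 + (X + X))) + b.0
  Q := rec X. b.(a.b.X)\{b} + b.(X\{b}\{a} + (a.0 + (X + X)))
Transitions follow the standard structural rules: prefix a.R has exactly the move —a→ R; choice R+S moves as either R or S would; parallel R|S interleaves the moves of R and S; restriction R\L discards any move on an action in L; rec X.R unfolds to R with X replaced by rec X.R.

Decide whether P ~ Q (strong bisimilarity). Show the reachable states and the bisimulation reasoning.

P ≁ Q

Reachable graph of P (5 states):
  u0 = rec X. b.(a.b.X)\{b} + b.(X\{b}\{a} + (a.0 + (X + X))) + b.0 :: ··b··> u1, ··b··> u2, ··b··> u3
  u1 = (a.b.(rec X. b.(a.b.X)\{b} + b.(X\{b}\{a} + (a.0 + (X + X))) + b.0))\{b} :: ··a··> u4
  u2 = (rec X. b.(a.b.X)\{b} + b.(X\{b}\{a} + (a.0 + (X + X))) + b.0)\{b}\{a} + (a.0 + ((rec X. b.(a.b.X)\{b} + b.(X\{b}\{a} + (a.0 + (X + X))) + b.0) + (rec X. b.(a.b.X)\{b} + b.(X\{b}\{a} + (a.0 + (X + X))) + b.0))) :: ··a··> u3, ··b··> u1, ··b··> u2, ··b··> u3
  u3 = 0 :: ∅
  u4 = (b.(rec X. b.(a.b.X)\{b} + b.(X\{b}\{a} + (a.0 + (X + X))) + b.0))\{b} :: ∅
Reachable graph of Q (5 states):
  v0 = rec X. b.(a.b.X)\{b} + b.(X\{b}\{a} + (a.0 + (X + X))) :: ··b··> v1, ··b··> v2
  v1 = (a.b.(rec X. b.(a.b.X)\{b} + b.(X\{b}\{a} + (a.0 + (X + X)))))\{b} :: ··a··> v3
  v2 = (rec X. b.(a.b.X)\{b} + b.(X\{b}\{a} + (a.0 + (X + X))))\{b}\{a} + (a.0 + ((rec X. b.(a.b.X)\{b} + b.(X\{b}\{a} + (a.0 + (X + X)))) + (rec X. b.(a.b.X)\{b} + b.(X\{b}\{a} + (a.0 + (X + X)))))) :: ··a··> v4, ··b··> v1, ··b··> v2
  v3 = (b.(rec X. b.(a.b.X)\{b} + b.(X\{b}\{a} + (a.0 + (X + X)))))\{b} :: ∅
  v4 = 0 :: ∅
Partition-refinement fixed point:
  B0 = {u0}
  B1 = {u1, v1}
  B2 = {u3, u4, v3, v4}
  B3 = {u2}
  B4 = {v0}
  B5 = {v2}
u0 ∈ B0, v0 ∈ B4 → different blocks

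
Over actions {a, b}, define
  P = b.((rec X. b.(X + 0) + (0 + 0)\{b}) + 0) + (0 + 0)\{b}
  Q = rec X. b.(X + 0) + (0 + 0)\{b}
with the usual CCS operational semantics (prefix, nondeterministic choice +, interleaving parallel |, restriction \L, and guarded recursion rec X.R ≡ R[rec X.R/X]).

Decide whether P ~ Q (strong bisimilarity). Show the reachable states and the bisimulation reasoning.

P ~ Q

Reachable graph of P (2 states):
  u0 = b.((rec X. b.(X + 0) + (0 + 0)\{b}) + 0) + (0 + 0)\{b} ⊢ —b→ u1
  u1 = (rec X. b.(X + 0) + (0 + 0)\{b}) + 0 ⊢ —b→ u1
Reachable graph of Q (2 states):
  v0 = rec X. b.(X + 0) + (0 + 0)\{b} ⊢ —b→ v1
  v1 = (rec X. b.(X + 0) + (0 + 0)\{b}) + 0 ⊢ —b→ v1
Bisimilarity quotient blocks:
  B0 = {u0, u1, v0, v1}
u0 ∈ B0, v0 ∈ B0 → same block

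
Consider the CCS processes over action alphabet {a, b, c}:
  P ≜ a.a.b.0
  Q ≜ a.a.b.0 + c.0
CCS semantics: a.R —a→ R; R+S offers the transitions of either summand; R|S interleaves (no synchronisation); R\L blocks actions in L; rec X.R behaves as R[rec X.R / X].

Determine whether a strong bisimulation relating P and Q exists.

P's transition system — 4 states:
  u0 = a.a.b.0 → -a-> u1
  u1 = a.b.0 → -a-> u2
  u2 = b.0 → -b-> u3
  u3 = 0 → deadlocked
Q's transition system — 4 states:
  v0 = a.a.b.0 + c.0 → -a-> v1, -c-> v2
  v1 = a.b.0 → -a-> v3
  v2 = 0 → deadlocked
  v3 = b.0 → -b-> v2
Partition-refinement fixed point:
  B0 = {u0}
  B1 = {u1, v1}
  B2 = {u2, v3}
  B3 = {u3, v2}
  B4 = {v0}
u0 ∈ B0, v0 ∈ B4 → different blocks

P ≁ Q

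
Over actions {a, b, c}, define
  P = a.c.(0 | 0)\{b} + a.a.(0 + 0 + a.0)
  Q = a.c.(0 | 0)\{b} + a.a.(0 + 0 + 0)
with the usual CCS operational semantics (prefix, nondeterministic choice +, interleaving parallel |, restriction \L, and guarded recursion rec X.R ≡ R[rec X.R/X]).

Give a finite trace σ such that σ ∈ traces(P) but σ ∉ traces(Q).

Reachable graph of P (6 states):
  p0 = a.c.(0 | 0)\{b} + a.a.(0 + 0 + a.0) :: —a→ p1, —a→ p2
  p1 = a.(0 + 0 + a.0) :: —a→ p3
  p2 = c.(0 | 0)\{b} :: —c→ p4
  p3 = 0 + 0 + a.0 :: —a→ p5
  p4 = (0 | 0)\{b} :: stopped
  p5 = 0 :: stopped
Reachable graph of Q (5 states):
  q0 = a.c.(0 | 0)\{b} + a.a.(0 + 0 + 0) :: —a→ q1, —a→ q2
  q1 = a.(0 + 0 + 0) :: —a→ q3
  q2 = c.(0 | 0)\{b} :: —c→ q4
  q3 = 0 + 0 + 0 :: stopped
  q4 = (0 | 0)\{b} :: stopped
Trace ⟨aaa⟩ through P, begin at {p0}:
  [1] a ⇒ {p1, p2}
  [2] a ⇒ {p3}
  [3] a ⇒ {p5}
  ✓ P
Trace ⟨aaa⟩ through Q, begin at {q0}:
  [1] a ⇒ {q1, q2}
  [2] a ⇒ {q3}
  [3] a ⇒ ∅  — Q cannot continue

aaa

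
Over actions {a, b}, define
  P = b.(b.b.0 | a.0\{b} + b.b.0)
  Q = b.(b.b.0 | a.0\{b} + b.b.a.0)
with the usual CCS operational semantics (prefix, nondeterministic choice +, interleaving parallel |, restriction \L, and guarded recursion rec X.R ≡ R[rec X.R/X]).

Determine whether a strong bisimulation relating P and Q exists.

P ≁ Q

Reachable graph of P (9 states):
  s0 = b.(b.b.0 | a.0\{b} + b.b.0) ⊢ -b-> s1
  s1 = b.b.0 | a.0\{b} + b.b.0 ⊢ -a-> s2, -b-> s3, -b-> s4
  s2 = b.b.0 | 0\{b} ⊢ -b-> s5
  s3 = b.0 ⊢ -b-> s6
  s4 = b.0 | a.0\{b} ⊢ -a-> s5, -b-> s7
  s5 = b.0 | 0\{b} ⊢ -b-> s8
  s6 = 0 ⊢ deadlocked
  s7 = 0 | a.0\{b} ⊢ -a-> s8
  s8 = 0 | 0\{b} ⊢ deadlocked
Reachable graph of Q (10 states):
  t0 = b.(b.b.0 | a.0\{b} + b.b.a.0) ⊢ -b-> t1
  t1 = b.b.0 | a.0\{b} + b.b.a.0 ⊢ -a-> t2, -b-> t3, -b-> t4
  t2 = b.b.0 | 0\{b} ⊢ -b-> t5
  t3 = b.0 | a.0\{b} ⊢ -a-> t5, -b-> t6
  t4 = b.a.0 ⊢ -b-> t7
  t5 = b.0 | 0\{b} ⊢ -b-> t8
  t6 = 0 | a.0\{b} ⊢ -a-> t8
  t7 = a.0 ⊢ -a-> t9
  t8 = 0 | 0\{b} ⊢ deadlocked
  t9 = 0 ⊢ deadlocked
Partition-refinement fixed point:
  B0 = {s0}
  B1 = {s1}
  B2 = {s2, t2}
  B3 = {s3, s5, t5}
  B4 = {s6, s8, t8, t9}
  B5 = {s4, t3}
  B6 = {s7, t6, t7}
  B7 = {t0}
  B8 = {t1}
  B9 = {t4}
s0 ∈ B0, t0 ∈ B7 → different blocks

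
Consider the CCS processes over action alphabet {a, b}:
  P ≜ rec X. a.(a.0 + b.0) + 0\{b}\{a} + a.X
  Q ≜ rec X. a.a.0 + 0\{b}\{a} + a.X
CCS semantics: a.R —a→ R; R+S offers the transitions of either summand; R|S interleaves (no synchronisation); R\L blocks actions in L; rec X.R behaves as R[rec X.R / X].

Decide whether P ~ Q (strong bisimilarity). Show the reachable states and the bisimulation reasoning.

Reachable graph of P (3 states):
  s0 = rec X. a.(a.0 + b.0) + 0\{b}\{a} + a.X | =a=> s0, =a=> s1
  s1 = a.0 + b.0 | =a=> s2, =b=> s2
  s2 = 0 | ∅
Reachable graph of Q (3 states):
  t0 = rec X. a.a.0 + 0\{b}\{a} + a.X | =a=> t0, =a=> t1
  t1 = a.0 | =a=> t2
  t2 = 0 | ∅
Bisimilarity quotient blocks:
  B0 = {s0}
  B1 = {s1}
  B2 = {s2, t2}
  B3 = {t0}
  B4 = {t1}
s0 ∈ B0, t0 ∈ B3 → different blocks

P ≁ Q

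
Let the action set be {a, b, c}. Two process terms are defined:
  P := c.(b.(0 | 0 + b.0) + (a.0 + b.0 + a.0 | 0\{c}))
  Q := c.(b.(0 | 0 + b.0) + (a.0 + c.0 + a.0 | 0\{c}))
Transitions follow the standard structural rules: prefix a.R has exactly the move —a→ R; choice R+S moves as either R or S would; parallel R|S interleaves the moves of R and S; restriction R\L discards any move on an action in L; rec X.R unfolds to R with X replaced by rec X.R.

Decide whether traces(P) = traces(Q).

traces(P) ≠ traces(Q) — witness ⟨cc⟩

P's transition system — 5 states:
  m0 = c.(b.(0 | 0 + b.0) + (a.0 + b.0 + a.0 | 0\{c})) → —c→ m1
  m1 = b.(0 | 0 + b.0) + (a.0 + b.0 + a.0 | 0\{c}) → —a→ m2, —a→ m3, —b→ m2, —b→ m4
  m2 = 0 → (no moves)
  m3 = 0 | 0\{c} → (no moves)
  m4 = 0 | 0 + b.0 → —b→ m2
Q's transition system — 5 states:
  n0 = c.(b.(0 | 0 + b.0) + (a.0 + c.0 + a.0 | 0\{c})) → —c→ n1
  n1 = b.(0 | 0 + b.0) + (a.0 + c.0 + a.0 | 0\{c}) → —a→ n2, —a→ n3, —b→ n4, —c→ n2
  n2 = 0 → (no moves)
  n3 = 0 | 0\{c} → (no moves)
  n4 = 0 | 0 + b.0 → —b→ n2
Trace ⟨cc⟩ through Q, begin at {n0}:
  [1] c ⇒ {n1}
  [2] c ⇒ {n2}
  — Q admits the full trace.
Trace ⟨cc⟩ through P, begin at {m0}:
  [1] c ⇒ {m1}
  [2] c ⇒ no successor for P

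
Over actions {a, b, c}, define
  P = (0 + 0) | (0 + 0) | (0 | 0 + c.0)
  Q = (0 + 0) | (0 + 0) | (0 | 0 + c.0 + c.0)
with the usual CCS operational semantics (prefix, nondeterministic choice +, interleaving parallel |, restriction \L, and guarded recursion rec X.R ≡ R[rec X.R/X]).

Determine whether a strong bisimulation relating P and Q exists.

Reachable graph of P (2 states):
  m0 = (0 + 0) | (0 + 0) | (0 | 0 + c.0) :: ··c··> m1
  m1 = (0 + 0) | (0 + 0) | 0 :: stopped
Reachable graph of Q (2 states):
  n0 = (0 + 0) | (0 + 0) | (0 | 0 + c.0 + c.0) :: ··c··> n1
  n1 = (0 + 0) | (0 + 0) | 0 :: stopped
Partition-refinement fixed point:
  B0 = {m0, n0}
  B1 = {m1, n1}
m0 ∈ B0, n0 ∈ B0 → same block

bisimilar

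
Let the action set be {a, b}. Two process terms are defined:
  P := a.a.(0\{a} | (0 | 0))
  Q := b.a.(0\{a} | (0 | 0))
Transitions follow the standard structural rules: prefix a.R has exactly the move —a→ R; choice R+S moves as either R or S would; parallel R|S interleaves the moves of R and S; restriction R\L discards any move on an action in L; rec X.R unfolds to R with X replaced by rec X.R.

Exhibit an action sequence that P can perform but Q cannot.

P's transition system — 3 states:
  u0 = a.a.(0\{a} | (0 | 0)) :: ··a··> u1
  u1 = a.(0\{a} | (0 | 0)) :: ··a··> u2
  u2 = 0\{a} | (0 | 0) :: deadlocked
Q's transition system — 3 states:
  v0 = b.a.(0\{a} | (0 | 0)) :: ··b··> v1
  v1 = a.(0\{a} | (0 | 0)) :: ··a··> v2
  v2 = 0\{a} | (0 | 0) :: deadlocked
Executing a from P (initial set {u0}):
  after a @ step 1: {u1}
  P completes σ.
Executing a from Q (initial set {v0}):
  after a @ step 1: ∅  — Q cannot continue

a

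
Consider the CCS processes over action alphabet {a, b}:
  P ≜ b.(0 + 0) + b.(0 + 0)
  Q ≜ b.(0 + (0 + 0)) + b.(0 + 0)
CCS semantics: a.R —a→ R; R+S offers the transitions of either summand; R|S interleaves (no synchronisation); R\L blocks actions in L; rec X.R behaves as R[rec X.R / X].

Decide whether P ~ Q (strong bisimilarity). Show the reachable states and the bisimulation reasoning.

P's transition system — 2 states:
  m0 = b.(0 + 0) + b.(0 + 0) has moves ··b··> m1
  m1 = 0 + 0 has moves stopped
Q's transition system — 3 states:
  n0 = b.(0 + (0 + 0)) + b.(0 + 0) has moves ··b··> n1, ··b··> n2
  n1 = 0 + (0 + 0) has moves stopped
  n2 = 0 + 0 has moves stopped
Coarsest stable partition (strong bisimilarity classes):
  B0 = {m0, n0}
  B1 = {m1, n1, n2}
m0 ∈ B0, n0 ∈ B0 → same block

YES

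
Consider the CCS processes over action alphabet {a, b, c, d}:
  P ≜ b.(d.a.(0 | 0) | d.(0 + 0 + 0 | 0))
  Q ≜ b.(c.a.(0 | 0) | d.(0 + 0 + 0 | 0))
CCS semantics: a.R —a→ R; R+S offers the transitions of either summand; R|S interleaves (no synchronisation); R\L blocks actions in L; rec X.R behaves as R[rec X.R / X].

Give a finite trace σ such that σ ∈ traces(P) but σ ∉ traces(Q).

bdd

LTS(P): 7 reachable states
  m0 = b.(d.a.(0 | 0) | d.(0 + 0 + 0 | 0)) | =b=> m1
  m1 = d.a.(0 | 0) | d.(0 + 0 + 0 | 0) | =d=> m2, =d=> m3
  m2 = a.(0 | 0) | d.(0 + 0 + 0 | 0) | =a=> m4, =d=> m5
  m3 = d.a.(0 | 0) | (0 + 0 + 0 | 0) | =d=> m5
  m4 = 0 | 0 | d.(0 + 0 + 0 | 0) | =d=> m6
  m5 = a.(0 | 0) | (0 + 0 + 0 | 0) | =a=> m6
  m6 = 0 | 0 | (0 + 0 + 0 | 0) | stopped
LTS(Q): 7 reachable states
  n0 = b.(c.a.(0 | 0) | d.(0 + 0 + 0 | 0)) | =b=> n1
  n1 = c.a.(0 | 0) | d.(0 + 0 + 0 | 0) | =c=> n2, =d=> n3
  n2 = a.(0 | 0) | d.(0 + 0 + 0 | 0) | =a=> n4, =d=> n5
  n3 = c.a.(0 | 0) | (0 + 0 + 0 | 0) | =c=> n5
  n4 = 0 | 0 | d.(0 + 0 + 0 | 0) | =d=> n6
  n5 = a.(0 | 0) | (0 + 0 + 0 | 0) | =a=> n6
  n6 = 0 | 0 | (0 + 0 + 0 | 0) | stopped
Executing bdd from P (initial set {m0}):
  [1] b ⇒ {m1}
  [2] d ⇒ {m2, m3}
  [3] d ⇒ {m5}
  ✓ P
Executing bdd from Q (initial set {n0}):
  [1] b ⇒ {n1}
  [2] d ⇒ {n3}
  [3] d ⇒ ∅  — Q cannot continue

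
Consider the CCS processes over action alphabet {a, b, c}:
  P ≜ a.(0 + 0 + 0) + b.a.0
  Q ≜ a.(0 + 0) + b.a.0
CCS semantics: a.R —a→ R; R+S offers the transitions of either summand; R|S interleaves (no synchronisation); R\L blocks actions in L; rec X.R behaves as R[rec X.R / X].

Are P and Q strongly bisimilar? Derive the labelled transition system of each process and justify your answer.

Reachable graph of P (4 states):
  s0 = a.(0 + 0 + 0) + b.a.0 | --a--▸ s1, --b--▸ s2
  s1 = 0 + 0 + 0 | stopped
  s2 = a.0 | --a--▸ s3
  s3 = 0 | stopped
Reachable graph of Q (4 states):
  t0 = a.(0 + 0) + b.a.0 | --a--▸ t1, --b--▸ t2
  t1 = 0 + 0 | stopped
  t2 = a.0 | --a--▸ t3
  t3 = 0 | stopped
Coarsest stable partition (strong bisimilarity classes):
  B0 = {s0, t0}
  B1 = {s1, s3, t1, t3}
  B2 = {s2, t2}
s0 ∈ B0, t0 ∈ B0 → same block

YES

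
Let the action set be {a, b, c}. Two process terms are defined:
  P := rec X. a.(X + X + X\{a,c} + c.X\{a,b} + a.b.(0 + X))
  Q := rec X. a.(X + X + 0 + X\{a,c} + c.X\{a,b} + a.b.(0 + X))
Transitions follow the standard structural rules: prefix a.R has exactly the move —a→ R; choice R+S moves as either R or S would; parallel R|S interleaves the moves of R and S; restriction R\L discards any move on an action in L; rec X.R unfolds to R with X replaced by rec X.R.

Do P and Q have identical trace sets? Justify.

Reachable graph of P (5 states):
  m0 = rec X. a.(X + X + X\{a,c} + c.X\{a,b} + a.b.(0 + X)) ⊢ =a=> m1
  m1 = (rec X. a.(X + X + X\{a,c} + c.X\{a,b} + a.b.(0 + X))) + (rec X. a.(X + X + X\{a,c} + c.X\{a,b} + a.b.(0 + X))) + (rec X. a.(X + X + X\{a,c} + c.X\{a,b} + a.b.(0 + X)))\{a,c} + c.(rec X. a.(X + X + X\{a,c} + c.X\{a,b} + a.b.(0 + X)))\{a,b} + a.b.(0 + (rec X. a.(X + X + X\{a,c} + c.X\{a,b} + a.b.(0 + X)))) ⊢ =a=> m1, =a=> m2, =c=> m3
  m2 = b.(0 + (rec X. a.(X + X + X\{a,c} + c.X\{a,b} + a.b.(0 + X)))) ⊢ =b=> m4
  m3 = (rec X. a.(X + X + X\{a,c} + c.X\{a,b} + a.b.(0 + X)))\{a,b} ⊢ ∅
  m4 = 0 + (rec X. a.(X + X + X\{a,c} + c.X\{a,b} + a.b.(0 + X))) ⊢ =a=> m1
Reachable graph of Q (5 states):
  n0 = rec X. a.(X + X + 0 + X\{a,c} + c.X\{a,b} + a.b.(0 + X)) ⊢ =a=> n1
  n1 = (rec X. a.(X + X + 0 + X\{a,c} + c.X\{a,b} + a.b.(0 + X))) + (rec X. a.(X + X + 0 + X\{a,c} + c.X\{a,b} + a.b.(0 + X))) + 0 + (rec X. a.(X + X + 0 + X\{a,c} + c.X\{a,b} + a.b.(0 + X)))\{a,c} + c.(rec X. a.(X + X + 0 + X\{a,c} + c.X\{a,b} + a.b.(0 + X)))\{a,b} + a.b.(0 + (rec X. a.(X + X + 0 + X\{a,c} + c.X\{a,b} + a.b.(0 + X)))) ⊢ =a=> n1, =a=> n2, =c=> n3
  n2 = b.(0 + (rec X. a.(X + X + 0 + X\{a,c} + c.X\{a,b} + a.b.(0 + X)))) ⊢ =b=> n4
  n3 = (rec X. a.(X + X + 0 + X\{a,c} + c.X\{a,b} + a.b.(0 + X)))\{a,b} ⊢ ∅
  n4 = 0 + (rec X. a.(X + X + 0 + X\{a,c} + c.X\{a,b} + a.b.(0 + X))) ⊢ =a=> n1
Bisimilarity quotient blocks:
  B0 = {m0, m4, n0, n4}
  B1 = {m1, n1}
  B2 = {m3, n3}
  B3 = {m2, n2}
m0 ∈ B0, n0 ∈ B0 → same block
Bisimilar ⇒ trace-equivalent.

traces(P) = traces(Q)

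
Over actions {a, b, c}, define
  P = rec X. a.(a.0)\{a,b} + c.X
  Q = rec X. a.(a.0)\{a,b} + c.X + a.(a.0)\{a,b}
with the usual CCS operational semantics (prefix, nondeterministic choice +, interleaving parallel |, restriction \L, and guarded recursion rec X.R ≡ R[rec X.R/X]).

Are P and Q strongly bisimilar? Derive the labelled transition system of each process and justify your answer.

P's transition system — 2 states:
  p0 = rec X. a.(a.0)\{a,b} + c.X → ··a··> p1, ··c··> p0
  p1 = (a.0)\{a,b} → ∅
Q's transition system — 2 states:
  q0 = rec X. a.(a.0)\{a,b} + c.X + a.(a.0)\{a,b} → ··a··> q1, ··c··> q0
  q1 = (a.0)\{a,b} → ∅
Coarsest stable partition (strong bisimilarity classes):
  B0 = {p0, q0}
  B1 = {p1, q1}
p0 ∈ B0, q0 ∈ B0 → same block

bisimilar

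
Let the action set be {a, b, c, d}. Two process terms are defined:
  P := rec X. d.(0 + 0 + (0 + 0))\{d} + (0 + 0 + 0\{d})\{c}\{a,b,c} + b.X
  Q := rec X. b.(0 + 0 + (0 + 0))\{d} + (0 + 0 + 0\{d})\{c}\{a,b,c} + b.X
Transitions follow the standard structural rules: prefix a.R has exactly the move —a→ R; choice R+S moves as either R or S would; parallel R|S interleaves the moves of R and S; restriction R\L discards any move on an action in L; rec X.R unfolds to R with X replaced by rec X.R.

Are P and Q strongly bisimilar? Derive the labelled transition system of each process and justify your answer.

LTS(P): 2 reachable states
  u0 = rec X. d.(0 + 0 + (0 + 0))\{d} + (0 + 0 + 0\{d})\{c}\{a,b,c} + b.X → ··b··> u0, ··d··> u1
  u1 = (0 + 0 + (0 + 0))\{d} → deadlocked
LTS(Q): 2 reachable states
  v0 = rec X. b.(0 + 0 + (0 + 0))\{d} + (0 + 0 + 0\{d})\{c}\{a,b,c} + b.X → ··b··> v0, ··b··> v1
  v1 = (0 + 0 + (0 + 0))\{d} → deadlocked
Coarsest stable partition (strong bisimilarity classes):
  B0 = {u0}
  B1 = {u1, v1}
  B2 = {v0}
u0 ∈ B0, v0 ∈ B2 → different blocks

P ≁ Q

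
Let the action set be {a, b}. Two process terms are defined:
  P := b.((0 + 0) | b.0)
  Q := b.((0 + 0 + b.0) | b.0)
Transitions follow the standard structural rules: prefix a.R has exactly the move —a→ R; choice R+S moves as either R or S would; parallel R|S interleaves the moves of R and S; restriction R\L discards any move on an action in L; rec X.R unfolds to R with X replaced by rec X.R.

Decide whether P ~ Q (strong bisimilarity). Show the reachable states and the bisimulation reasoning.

not bisimilar

LTS(P): 3 reachable states
  s0 = b.((0 + 0) | b.0) has moves ··b··> s1
  s1 = (0 + 0) | b.0 has moves ··b··> s2
  s2 = (0 + 0) | 0 has moves ·
LTS(Q): 5 reachable states
  t0 = b.((0 + 0 + b.0) | b.0) has moves ··b··> t1
  t1 = (0 + 0 + b.0) | b.0 has moves ··b··> t2, ··b··> t3
  t2 = (0 + 0 + b.0) | 0 has moves ··b··> t4
  t3 = 0 | b.0 has moves ··b··> t4
  t4 = 0 | 0 has moves ·
Partition-refinement fixed point:
  B0 = {s0, t1}
  B1 = {s1, t2, t3}
  B2 = {s2, t4}
  B3 = {t0}
s0 ∈ B0, t0 ∈ B3 → different blocks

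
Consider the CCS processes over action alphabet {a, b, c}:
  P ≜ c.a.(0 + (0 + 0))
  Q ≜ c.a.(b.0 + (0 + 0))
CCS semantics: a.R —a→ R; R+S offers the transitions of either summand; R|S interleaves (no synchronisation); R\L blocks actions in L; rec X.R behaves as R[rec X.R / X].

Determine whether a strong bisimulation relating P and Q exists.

LTS(P): 3 reachable states
  u0 = c.a.(0 + (0 + 0)) :: —c→ u1
  u1 = a.(0 + (0 + 0)) :: —a→ u2
  u2 = 0 + (0 + 0) :: ·
LTS(Q): 4 reachable states
  v0 = c.a.(b.0 + (0 + 0)) :: —c→ v1
  v1 = a.(b.0 + (0 + 0)) :: —a→ v2
  v2 = b.0 + (0 + 0) :: —b→ v3
  v3 = 0 :: ·
Coarsest stable partition (strong bisimilarity classes):
  B0 = {u0}
  B1 = {u1}
  B2 = {u2, v3}
  B3 = {v0}
  B4 = {v1}
  B5 = {v2}
u0 ∈ B0, v0 ∈ B3 → different blocks

NO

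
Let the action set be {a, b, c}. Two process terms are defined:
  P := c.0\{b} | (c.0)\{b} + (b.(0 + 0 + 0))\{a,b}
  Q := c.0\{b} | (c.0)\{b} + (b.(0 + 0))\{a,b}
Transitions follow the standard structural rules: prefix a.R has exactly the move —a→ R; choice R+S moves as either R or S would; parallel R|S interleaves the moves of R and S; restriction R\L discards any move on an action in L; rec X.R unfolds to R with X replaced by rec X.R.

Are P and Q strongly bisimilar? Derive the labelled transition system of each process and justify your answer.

Reachable graph of P (4 states):
  m0 = c.0\{b} | (c.0)\{b} + (b.(0 + 0 + 0))\{a,b} | =c=> m1, =c=> m2
  m1 = 0\{b} | (c.0)\{b} | =c=> m3
  m2 = c.0\{b} | 0\{b} | =c=> m3
  m3 = 0\{b} | 0\{b} | deadlocked
Reachable graph of Q (4 states):
  n0 = c.0\{b} | (c.0)\{b} + (b.(0 + 0))\{a,b} | =c=> n1, =c=> n2
  n1 = 0\{b} | (c.0)\{b} | =c=> n3
  n2 = c.0\{b} | 0\{b} | =c=> n3
  n3 = 0\{b} | 0\{b} | deadlocked
Partition-refinement fixed point:
  B0 = {m0, n0}
  B1 = {m1, m2, n1, n2}
  B2 = {m3, n3}
m0 ∈ B0, n0 ∈ B0 → same block

P ~ Q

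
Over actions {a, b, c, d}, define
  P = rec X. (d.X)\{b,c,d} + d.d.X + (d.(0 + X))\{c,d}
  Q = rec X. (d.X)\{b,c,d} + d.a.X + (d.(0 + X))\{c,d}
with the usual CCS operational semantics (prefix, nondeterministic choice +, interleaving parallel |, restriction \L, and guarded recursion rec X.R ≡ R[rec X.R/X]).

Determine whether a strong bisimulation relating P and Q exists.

P ≁ Q

P's transition system — 2 states:
  m0 = rec X. (d.X)\{b,c,d} + d.d.X + (d.(0 + X))\{c,d} | =d=> m1
  m1 = d.(rec X. (d.X)\{b,c,d} + d.d.X + (d.(0 + X))\{c,d}) | =d=> m0
Q's transition system — 2 states:
  n0 = rec X. (d.X)\{b,c,d} + d.a.X + (d.(0 + X))\{c,d} | =d=> n1
  n1 = a.(rec X. (d.X)\{b,c,d} + d.a.X + (d.(0 + X))\{c,d}) | =a=> n0
Partition-refinement fixed point:
  B0 = {m0, m1}
  B1 = {n0}
  B2 = {n1}
m0 ∈ B0, n0 ∈ B1 → different blocks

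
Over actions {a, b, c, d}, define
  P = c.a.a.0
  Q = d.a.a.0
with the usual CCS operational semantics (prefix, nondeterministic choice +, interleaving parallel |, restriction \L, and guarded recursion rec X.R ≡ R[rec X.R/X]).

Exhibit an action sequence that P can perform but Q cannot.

c

LTS(P): 4 reachable states
  u0 = c.a.a.0 has moves -c-> u1
  u1 = a.a.0 has moves -a-> u2
  u2 = a.0 has moves -a-> u3
  u3 = 0 has moves (no moves)
LTS(Q): 4 reachable states
  v0 = d.a.a.0 has moves -d-> v1
  v1 = a.a.0 has moves -a-> v2
  v2 = a.0 has moves -a-> v3
  v3 = 0 has moves (no moves)
Executing c from P (initial set {u0}):
  [1] c ⇒ {u1}
  P completes σ.
Executing c from Q (initial set {v0}):
  [1] c ⇒ ∅  — Q cannot continue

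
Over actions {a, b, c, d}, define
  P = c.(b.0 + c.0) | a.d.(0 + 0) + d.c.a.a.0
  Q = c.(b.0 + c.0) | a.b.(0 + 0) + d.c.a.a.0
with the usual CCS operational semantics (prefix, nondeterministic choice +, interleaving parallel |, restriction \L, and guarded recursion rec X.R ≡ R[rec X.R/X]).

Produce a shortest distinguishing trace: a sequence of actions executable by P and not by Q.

Reachable graph of P (13 states):
  s0 = c.(b.0 + c.0) | a.d.(0 + 0) + d.c.a.a.0 → =a=> s1, =c=> s2, =d=> s3
  s1 = c.(b.0 + c.0) | d.(0 + 0) → =c=> s4, =d=> s5
  s2 = (b.0 + c.0) | a.d.(0 + 0) → =a=> s4, =b=> s6, =c=> s6
  s3 = c.a.a.0 → =c=> s7
  s4 = (b.0 + c.0) | d.(0 + 0) → =b=> s8, =c=> s8, =d=> s9
  s5 = c.(b.0 + c.0) | (0 + 0) → =c=> s9
  s6 = 0 | a.d.(0 + 0) → =a=> s8
  s7 = a.a.0 → =a=> s10
  s8 = 0 | d.(0 + 0) → =d=> s11
  s9 = (b.0 + c.0) | (0 + 0) → =b=> s11, =c=> s11
  s10 = a.0 → =a=> s12
  s11 = 0 | (0 + 0) → deadlocked
  s12 = 0 → deadlocked
Reachable graph of Q (13 states):
  t0 = c.(b.0 + c.0) | a.b.(0 + 0) + d.c.a.a.0 → =a=> t1, =c=> t2, =d=> t3
  t1 = c.(b.0 + c.0) | b.(0 + 0) → =b=> t4, =c=> t5
  t2 = (b.0 + c.0) | a.b.(0 + 0) → =a=> t5, =b=> t6, =c=> t6
  t3 = c.a.a.0 → =c=> t7
  t4 = c.(b.0 + c.0) | (0 + 0) → =c=> t8
  t5 = (b.0 + c.0) | b.(0 + 0) → =b=> t8, =b=> t9, =c=> t9
  t6 = 0 | a.b.(0 + 0) → =a=> t9
  t7 = a.a.0 → =a=> t10
  t8 = (b.0 + c.0) | (0 + 0) → =b=> t11, =c=> t11
  t9 = 0 | b.(0 + 0) → =b=> t11
  t10 = a.0 → =a=> t12
  t11 = 0 | (0 + 0) → deadlocked
  t12 = 0 → deadlocked
Trace ⟨ad⟩ through P, begin at {s0}:
  step 1 (a): {s1}
  step 2 (d): {s5}
  — P admits the full trace.
Trace ⟨ad⟩ through Q, begin at {t0}:
  step 1 (a): {t1}
  step 2 (d): ∅ (Q stuck)

ad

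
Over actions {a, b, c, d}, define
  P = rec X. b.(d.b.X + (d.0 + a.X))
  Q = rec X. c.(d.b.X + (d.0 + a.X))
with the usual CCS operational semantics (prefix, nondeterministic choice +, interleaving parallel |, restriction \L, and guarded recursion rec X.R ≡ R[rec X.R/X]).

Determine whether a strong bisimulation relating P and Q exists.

LTS(P): 4 reachable states
  u0 = rec X. b.(d.b.X + (d.0 + a.X)) :: —b→ u1
  u1 = d.b.(rec X. b.(d.b.X + (d.0 + a.X))) + (d.0 + a.(rec X. b.(d.b.X + (d.0 + a.X)))) :: —a→ u0, —d→ u2, —d→ u3
  u2 = 0 :: deadlocked
  u3 = b.(rec X. b.(d.b.X + (d.0 + a.X))) :: —b→ u0
LTS(Q): 4 reachable states
  v0 = rec X. c.(d.b.X + (d.0 + a.X)) :: —c→ v1
  v1 = d.b.(rec X. c.(d.b.X + (d.0 + a.X))) + (d.0 + a.(rec X. c.(d.b.X + (d.0 + a.X)))) :: —a→ v0, —d→ v2, —d→ v3
  v2 = 0 :: deadlocked
  v3 = b.(rec X. c.(d.b.X + (d.0 + a.X))) :: —b→ v0
Coarsest stable partition (strong bisimilarity classes):
  B0 = {u0}
  B1 = {u1}
  B2 = {u2, v2}
  B3 = {u3}
  B4 = {v0}
  B5 = {v1}
  B6 = {v3}
u0 ∈ B0, v0 ∈ B4 → different blocks

not bisimilar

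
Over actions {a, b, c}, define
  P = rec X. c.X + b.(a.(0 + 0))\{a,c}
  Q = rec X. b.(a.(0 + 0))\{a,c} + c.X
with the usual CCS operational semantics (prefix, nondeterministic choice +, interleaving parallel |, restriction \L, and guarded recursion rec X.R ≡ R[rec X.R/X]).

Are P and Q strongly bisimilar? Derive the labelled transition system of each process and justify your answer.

P ~ Q

LTS(P): 2 reachable states
  u0 = rec X. c.X + b.(a.(0 + 0))\{a,c} | ··b··> u1, ··c··> u0
  u1 = (a.(0 + 0))\{a,c} | ·
LTS(Q): 2 reachable states
  v0 = rec X. b.(a.(0 + 0))\{a,c} + c.X | ··b··> v1, ··c··> v0
  v1 = (a.(0 + 0))\{a,c} | ·
Coarsest stable partition (strong bisimilarity classes):
  B0 = {u0, v0}
  B1 = {u1, v1}
u0 ∈ B0, v0 ∈ B0 → same block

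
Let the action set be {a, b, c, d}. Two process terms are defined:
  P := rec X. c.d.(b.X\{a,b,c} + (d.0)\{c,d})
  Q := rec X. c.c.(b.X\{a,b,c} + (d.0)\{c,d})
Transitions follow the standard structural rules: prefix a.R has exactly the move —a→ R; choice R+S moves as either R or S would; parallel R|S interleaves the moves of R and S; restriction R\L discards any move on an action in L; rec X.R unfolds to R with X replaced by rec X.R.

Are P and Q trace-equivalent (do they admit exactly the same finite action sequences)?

NO — witness ⟨cd⟩

P's transition system — 4 states:
  p0 = rec X. c.d.(b.X\{a,b,c} + (d.0)\{c,d}) has moves =c=> p1
  p1 = d.(b.(rec X. c.d.(b.X\{a,b,c} + (d.0)\{c,d}))\{a,b,c} + (d.0)\{c,d}) has moves =d=> p2
  p2 = b.(rec X. c.d.(b.X\{a,b,c} + (d.0)\{c,d}))\{a,b,c} + (d.0)\{c,d} has moves =b=> p3
  p3 = (rec X. c.d.(b.X\{a,b,c} + (d.0)\{c,d}))\{a,b,c} has moves deadlocked
Q's transition system — 4 states:
  q0 = rec X. c.c.(b.X\{a,b,c} + (d.0)\{c,d}) has moves =c=> q1
  q1 = c.(b.(rec X. c.c.(b.X\{a,b,c} + (d.0)\{c,d}))\{a,b,c} + (d.0)\{c,d}) has moves =c=> q2
  q2 = b.(rec X. c.c.(b.X\{a,b,c} + (d.0)\{c,d}))\{a,b,c} + (d.0)\{c,d} has moves =b=> q3
  q3 = (rec X. c.c.(b.X\{a,b,c} + (d.0)\{c,d}))\{a,b,c} has moves deadlocked
Run σ = ⟨cd⟩ on P: start {p0}
  [1] c ⇒ {p1}
  [2] d ⇒ {p2}
  — P admits the full trace.
Run σ = ⟨cd⟩ on Q: start {q0}
  [1] c ⇒ {q1}
  [2] d ⇒ ∅ (Q stuck)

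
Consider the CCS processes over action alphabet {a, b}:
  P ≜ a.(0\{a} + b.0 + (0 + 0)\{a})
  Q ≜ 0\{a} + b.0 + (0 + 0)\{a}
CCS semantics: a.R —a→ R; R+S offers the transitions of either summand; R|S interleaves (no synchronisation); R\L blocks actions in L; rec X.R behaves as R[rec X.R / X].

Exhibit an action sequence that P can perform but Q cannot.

a

LTS(P): 3 reachable states
  m0 = a.(0\{a} + b.0 + (0 + 0)\{a}) :: —a→ m1
  m1 = 0\{a} + b.0 + (0 + 0)\{a} :: —b→ m2
  m2 = 0 :: stopped
LTS(Q): 2 reachable states
  n0 = 0\{a} + b.0 + (0 + 0)\{a} :: —b→ n1
  n1 = 0 :: stopped
Run σ = ⟨a⟩ on P: start {m0}
  [1] a ⇒ {m1}
  — P admits the full trace.
Run σ = ⟨a⟩ on Q: start {n0}
  [1] a ⇒ no successor for Q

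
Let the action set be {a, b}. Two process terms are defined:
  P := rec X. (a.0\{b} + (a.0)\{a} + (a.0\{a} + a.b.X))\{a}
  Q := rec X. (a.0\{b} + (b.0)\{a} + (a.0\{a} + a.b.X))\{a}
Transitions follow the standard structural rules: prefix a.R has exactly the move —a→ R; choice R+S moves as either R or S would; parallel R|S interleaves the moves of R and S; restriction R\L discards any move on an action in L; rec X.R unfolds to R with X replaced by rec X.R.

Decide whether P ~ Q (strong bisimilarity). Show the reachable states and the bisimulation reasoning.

NO

LTS(P): 1 reachable states
  m0 = rec X. (a.0\{b} + (a.0)\{a} + (a.0\{a} + a.b.X))\{a} has moves (no moves)
LTS(Q): 2 reachable states
  n0 = rec X. (a.0\{b} + (b.0)\{a} + (a.0\{a} + a.b.X))\{a} has moves —b→ n1
  n1 = 0\{a}\{a} has moves (no moves)
Coarsest stable partition (strong bisimilarity classes):
  B0 = {m0, n1}
  B1 = {n0}
m0 ∈ B0, n0 ∈ B1 → different blocks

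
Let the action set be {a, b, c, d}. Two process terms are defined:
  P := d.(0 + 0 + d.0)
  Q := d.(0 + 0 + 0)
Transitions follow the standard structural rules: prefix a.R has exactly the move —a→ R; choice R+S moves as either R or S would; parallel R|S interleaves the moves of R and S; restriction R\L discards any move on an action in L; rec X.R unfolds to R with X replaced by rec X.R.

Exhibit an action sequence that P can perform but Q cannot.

dd

Reachable graph of P (3 states):
  s0 = d.(0 + 0 + d.0) ⊢ ··d··> s1
  s1 = 0 + 0 + d.0 ⊢ ··d··> s2
  s2 = 0 ⊢ deadlocked
Reachable graph of Q (2 states):
  t0 = d.(0 + 0 + 0) ⊢ ··d··> t1
  t1 = 0 + 0 + 0 ⊢ deadlocked
Run σ = ⟨dd⟩ on P: start {s0}
  step 1 (d): {s1}
  step 2 (d): {s2}
  — P admits the full trace.
Run σ = ⟨dd⟩ on Q: start {t0}
  step 1 (d): {t1}
  step 2 (d): ∅  — Q cannot continue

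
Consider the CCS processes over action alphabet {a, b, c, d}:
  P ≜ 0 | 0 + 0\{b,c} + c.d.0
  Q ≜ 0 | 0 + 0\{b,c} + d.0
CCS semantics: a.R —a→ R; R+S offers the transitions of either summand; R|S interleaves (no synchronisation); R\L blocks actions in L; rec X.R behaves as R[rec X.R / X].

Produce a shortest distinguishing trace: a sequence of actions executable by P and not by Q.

c

LTS(P): 3 reachable states
  p0 = 0 | 0 + 0\{b,c} + c.d.0 | ··c··> p1
  p1 = d.0 | ··d··> p2
  p2 = 0 | stopped
LTS(Q): 2 reachable states
  q0 = 0 | 0 + 0\{b,c} + d.0 | ··d··> q1
  q1 = 0 | stopped
Executing c from P (initial set {p0}):
  after c @ step 1: {p1}
  — P admits the full trace.
Executing c from Q (initial set {q0}):
  after c @ step 1: ∅  — Q cannot continue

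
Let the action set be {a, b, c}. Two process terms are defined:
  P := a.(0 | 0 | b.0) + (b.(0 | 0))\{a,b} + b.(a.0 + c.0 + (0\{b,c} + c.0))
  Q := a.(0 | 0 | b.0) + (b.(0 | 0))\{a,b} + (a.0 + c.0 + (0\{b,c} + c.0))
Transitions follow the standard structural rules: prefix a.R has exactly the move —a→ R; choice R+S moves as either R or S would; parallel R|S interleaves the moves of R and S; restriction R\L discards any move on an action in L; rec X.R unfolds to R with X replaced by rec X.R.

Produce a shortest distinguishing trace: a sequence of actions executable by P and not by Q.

LTS(P): 5 reachable states
  m0 = a.(0 | 0 | b.0) + (b.(0 | 0))\{a,b} + b.(a.0 + c.0 + (0\{b,c} + c.0)) | —a→ m1, —b→ m2
  m1 = 0 | 0 | b.0 | —b→ m3
  m2 = a.0 + c.0 + (0\{b,c} + c.0) | —a→ m4, —c→ m4
  m3 = 0 | 0 | 0 | stopped
  m4 = 0 | stopped
LTS(Q): 4 reachable states
  n0 = a.(0 | 0 | b.0) + (b.(0 | 0))\{a,b} + (a.0 + c.0 + (0\{b,c} + c.0)) | —a→ n1, —a→ n2, —c→ n1
  n1 = 0 | stopped
  n2 = 0 | 0 | b.0 | —b→ n3
  n3 = 0 | 0 | 0 | stopped
Trace ⟨b⟩ through P, begin at {m0}:
  step 1 (b): {m2}
  ✓ P
Trace ⟨b⟩ through Q, begin at {n0}:
  step 1 (b): ∅  — Q cannot continue

b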